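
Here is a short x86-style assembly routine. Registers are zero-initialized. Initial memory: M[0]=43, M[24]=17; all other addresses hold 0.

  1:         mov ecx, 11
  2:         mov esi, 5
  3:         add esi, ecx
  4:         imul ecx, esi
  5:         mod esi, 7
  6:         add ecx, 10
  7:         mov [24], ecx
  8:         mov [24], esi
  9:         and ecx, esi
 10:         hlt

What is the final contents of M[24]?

2

after mov ecx, 11: ecx=11
after mov esi, 5: esi=5
after add esi, ecx: esi=5+11=16
after imul ecx, esi: ecx=11*16=176
after mod esi, 7: esi=16%7=2
after add ecx, 10: ecx=176+10=186
mov [24], ecx → M[24]=186
mov [24], esi → M[24]=2
after and ecx, esi: ecx=186&2=2
halt.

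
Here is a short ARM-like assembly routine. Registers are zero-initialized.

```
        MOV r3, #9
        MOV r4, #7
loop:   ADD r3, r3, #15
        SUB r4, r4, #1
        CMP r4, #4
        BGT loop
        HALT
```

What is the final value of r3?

54

MOV r3, #9 → r3=9
MOV r4, #7 → r4=7
ADD r3, r3, #15 → r3=9+15=24
SUB r4, r4, #1 → r4=7-1=6
CMP r4, #4  (cmp 6,4)
BGT loop: taken
ADD r3, r3, #15 → r3=24+15=39
SUB r4, r4, #1 → r4=6-1=5
CMP r4, #4  (cmp 5,4)
BGT loop: taken
ADD r3, r3, #15 → r3=39+15=54
SUB r4, r4, #1 → r4=5-1=4
CMP r4, #4  (cmp 4,4)
BGT loop: not taken
halt.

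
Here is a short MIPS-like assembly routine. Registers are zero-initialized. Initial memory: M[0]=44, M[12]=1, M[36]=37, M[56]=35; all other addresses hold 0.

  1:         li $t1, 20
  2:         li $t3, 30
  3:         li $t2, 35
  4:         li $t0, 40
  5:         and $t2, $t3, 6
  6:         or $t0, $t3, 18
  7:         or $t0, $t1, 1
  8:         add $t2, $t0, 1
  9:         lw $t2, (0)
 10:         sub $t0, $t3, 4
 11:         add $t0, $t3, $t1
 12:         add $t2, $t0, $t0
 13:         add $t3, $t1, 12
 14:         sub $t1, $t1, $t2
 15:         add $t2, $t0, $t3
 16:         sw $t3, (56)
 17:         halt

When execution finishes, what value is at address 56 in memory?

$t1=20
$t3=30
$t2=35
$t0=40
$t2=30&6=6
$t0=30|18=30
$t0=20|1=21
$t2=21+1=22
$t2=M[0]=44
$t0=30-4=26
$t0=30+20=50
$t2=50+50=100
$t3=20+12=32
$t1=20-100=-80
$t2=50+32=82
sw $t3, (56) → M[56]=32
halt.

32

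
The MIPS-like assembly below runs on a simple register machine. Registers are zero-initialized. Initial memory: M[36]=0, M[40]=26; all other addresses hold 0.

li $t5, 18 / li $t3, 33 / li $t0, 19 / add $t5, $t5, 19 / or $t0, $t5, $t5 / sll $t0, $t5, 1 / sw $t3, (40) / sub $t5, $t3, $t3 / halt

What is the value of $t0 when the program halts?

74

li $t5, 18 → $t5=18
li $t3, 33 → $t3=33
li $t0, 19 → $t0=19
add $t5, $t5, 19 → $t5=18+19=37
or $t0, $t5, $t5 → $t0=37|37=37
sll $t0, $t5, 1 → $t0=37<<1=74
sw $t3, (40) → M[40]=33
sub $t5, $t3, $t3 → $t5=33-33=0
halt.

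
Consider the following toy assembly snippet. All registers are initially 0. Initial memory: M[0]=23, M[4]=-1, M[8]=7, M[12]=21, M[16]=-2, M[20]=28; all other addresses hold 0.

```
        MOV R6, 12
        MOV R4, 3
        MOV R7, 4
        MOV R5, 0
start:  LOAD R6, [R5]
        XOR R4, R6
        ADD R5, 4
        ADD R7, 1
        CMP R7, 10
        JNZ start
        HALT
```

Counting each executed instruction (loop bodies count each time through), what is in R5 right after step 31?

20

MOV R6, 12 → R6=12
MOV R4, 3 → R4=3
MOV R7, 4 → R7=4
MOV R5, 0 → R5=0
LOAD R6, [R5] → R6=M[0]=23
XOR R4, R6 → R4=3^23=20
ADD R5, 4 → R5=0+4=4
ADD R7, 1 → R7=4+1=5
CMP R7, 10  (cmp 5,10)
JNZ start: taken
LOAD R6, [R5] → R6=M[4]=-1
XOR R4, R6 → R4=20^(-1)=-21
ADD R5, 4 → R5=4+4=8
ADD R7, 1 → R7=5+1=6
CMP R7, 10  (cmp 6,10)
JNZ start: taken
LOAD R6, [R5] → R6=M[8]=7
XOR R4, R6 → R4=(-21)^7=-20
ADD R5, 4 → R5=8+4=12
ADD R7, 1 → R7=6+1=7
CMP R7, 10  (cmp 7,10)
JNZ start: taken
LOAD R6, [R5] → R6=M[12]=21
XOR R4, R6 → R4=(-20)^21=-7
ADD R5, 4 → R5=12+4=16
ADD R7, 1 → R7=7+1=8
CMP R7, 10  (cmp 8,10)
JNZ start: taken
LOAD R6, [R5] → R6=M[16]=-2
XOR R4, R6 → R4=(-7)^(-2)=7
ADD R5, 4 → R5=16+4=20
After step 31: R5 = 20.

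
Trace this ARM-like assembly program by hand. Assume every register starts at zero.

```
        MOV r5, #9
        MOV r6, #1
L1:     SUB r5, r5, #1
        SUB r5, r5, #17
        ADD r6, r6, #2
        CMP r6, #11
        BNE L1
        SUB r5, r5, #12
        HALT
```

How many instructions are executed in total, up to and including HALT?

29

MOV r5, #9 → r5=9
MOV r6, #1 → r6=1
SUB r5, r5, #1 → r5=9-1=8
SUB r5, r5, #17 → r5=8-17=-9
ADD r6, r6, #2 → r6=1+2=3
CMP r6, #11  (cmp 3,11)
BNE L1: taken
SUB r5, r5, #1 → r5=(-9)-1=-10
SUB r5, r5, #17 → r5=(-10)-17=-27
ADD r6, r6, #2 → r6=3+2=5
CMP r6, #11  (cmp 5,11)
BNE L1: taken
SUB r5, r5, #1 → r5=(-27)-1=-28
SUB r5, r5, #17 → r5=(-28)-17=-45
ADD r6, r6, #2 → r6=5+2=7
CMP r6, #11  (cmp 7,11)
BNE L1: taken
SUB r5, r5, #1 → r5=(-45)-1=-46
SUB r5, r5, #17 → r5=(-46)-17=-63
ADD r6, r6, #2 → r6=7+2=9
CMP r6, #11  (cmp 9,11)
BNE L1: taken
SUB r5, r5, #1 → r5=(-63)-1=-64
SUB r5, r5, #17 → r5=(-64)-17=-81
ADD r6, r6, #2 → r6=9+2=11
CMP r6, #11  (cmp 11,11)
BNE L1: not taken
SUB r5, r5, #12 → r5=(-81)-12=-93
halt.
Total executed instructions: 29.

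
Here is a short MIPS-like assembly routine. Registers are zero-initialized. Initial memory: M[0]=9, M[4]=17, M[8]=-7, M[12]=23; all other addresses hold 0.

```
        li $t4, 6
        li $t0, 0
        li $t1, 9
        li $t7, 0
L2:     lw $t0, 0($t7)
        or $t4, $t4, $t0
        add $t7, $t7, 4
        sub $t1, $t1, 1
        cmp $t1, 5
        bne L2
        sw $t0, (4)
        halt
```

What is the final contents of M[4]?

23

li $t4, 6 → $t4=6
li $t0, 0 → $t0=0
li $t1, 9 → $t1=9
li $t7, 0 → $t7=0
lw $t0, 0($t7) → $t0=M[0]=9
or $t4, $t4, $t0 → $t4=6|9=15
add $t7, $t7, 4 → $t7=0+4=4
sub $t1, $t1, 1 → $t1=9-1=8
cmp $t1, 5  (cmp 8,5)
bne L2: taken
lw $t0, 0($t7) → $t0=M[4]=17
or $t4, $t4, $t0 → $t4=15|17=31
add $t7, $t7, 4 → $t7=4+4=8
sub $t1, $t1, 1 → $t1=8-1=7
cmp $t1, 5  (cmp 7,5)
bne L2: taken
lw $t0, 0($t7) → $t0=M[8]=-7
or $t4, $t4, $t0 → $t4=31|(-7)=-1
add $t7, $t7, 4 → $t7=8+4=12
sub $t1, $t1, 1 → $t1=7-1=6
cmp $t1, 5  (cmp 6,5)
bne L2: taken
lw $t0, 0($t7) → $t0=M[12]=23
or $t4, $t4, $t0 → $t4=(-1)|23=-1
add $t7, $t7, 4 → $t7=12+4=16
sub $t1, $t1, 1 → $t1=6-1=5
cmp $t1, 5  (cmp 5,5)
bne L2: not taken
sw $t0, (4) → M[4]=23
halt.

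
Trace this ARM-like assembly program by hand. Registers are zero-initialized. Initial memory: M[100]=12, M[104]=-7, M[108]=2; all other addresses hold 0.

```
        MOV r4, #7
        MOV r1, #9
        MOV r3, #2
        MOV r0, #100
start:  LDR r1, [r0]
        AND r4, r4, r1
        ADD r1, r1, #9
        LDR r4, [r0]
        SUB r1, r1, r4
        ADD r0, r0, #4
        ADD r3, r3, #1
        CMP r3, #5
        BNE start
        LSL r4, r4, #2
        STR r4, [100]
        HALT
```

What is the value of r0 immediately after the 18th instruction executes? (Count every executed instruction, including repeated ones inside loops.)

after MOV r4, #7: r4=7
after MOV r1, #9: r1=9
after MOV r3, #2: r3=2
after MOV r0, #100: r0=100
after LDR r1, [r0]: r1=M[100]=12
after AND r4, r4, r1: r4=7&12=4
after ADD r1, r1, #9: r1=12+9=21
after LDR r4, [r0]: r4=M[100]=12
after SUB r1, r1, r4: r1=21-12=9
after ADD r0, r0, #4: r0=100+4=104
after ADD r3, r3, #1: r3=2+1=3
CMP r3, #5  (cmp 3,5)
BNE start: taken
after LDR r1, [r0]: r1=M[104]=-7
after AND r4, r4, r1: r4=12&(-7)=8
after ADD r1, r1, #9: r1=(-7)+9=2
after LDR r4, [r0]: r4=M[104]=-7
after SUB r1, r1, r4: r1=2-(-7)=9
After step 18: r0 = 104.

104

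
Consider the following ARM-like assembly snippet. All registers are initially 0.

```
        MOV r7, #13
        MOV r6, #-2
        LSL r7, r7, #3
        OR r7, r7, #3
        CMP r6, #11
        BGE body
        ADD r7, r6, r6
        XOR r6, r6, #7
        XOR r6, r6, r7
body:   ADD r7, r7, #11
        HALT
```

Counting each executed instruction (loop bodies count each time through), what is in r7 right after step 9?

MOV r7, #13 → r7=13
MOV r6, #-2 → r6=-2
LSL r7, r7, #3 → r7=13<<3=104
OR r7, r7, #3 → r7=104|3=107
CMP r6, #11  (cmp -2,11)
BGE body: not taken
ADD r7, r6, r6 → r7=(-2)+(-2)=-4
XOR r6, r6, #7 → r6=(-2)^7=-7
XOR r6, r6, r7 → r6=(-7)^(-4)=5
After step 9: r7 = -4.

-4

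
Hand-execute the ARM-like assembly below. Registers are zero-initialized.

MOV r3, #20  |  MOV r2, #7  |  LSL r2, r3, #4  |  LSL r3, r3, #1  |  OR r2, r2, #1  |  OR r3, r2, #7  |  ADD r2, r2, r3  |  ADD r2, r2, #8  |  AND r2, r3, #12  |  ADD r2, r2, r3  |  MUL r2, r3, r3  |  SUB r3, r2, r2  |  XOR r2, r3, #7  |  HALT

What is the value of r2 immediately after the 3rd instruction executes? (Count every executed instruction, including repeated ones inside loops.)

320

after MOV r3, #20: r3=20
after MOV r2, #7: r2=7
after LSL r2, r3, #4: r2=20<<4=320
After step 3: r2 = 320.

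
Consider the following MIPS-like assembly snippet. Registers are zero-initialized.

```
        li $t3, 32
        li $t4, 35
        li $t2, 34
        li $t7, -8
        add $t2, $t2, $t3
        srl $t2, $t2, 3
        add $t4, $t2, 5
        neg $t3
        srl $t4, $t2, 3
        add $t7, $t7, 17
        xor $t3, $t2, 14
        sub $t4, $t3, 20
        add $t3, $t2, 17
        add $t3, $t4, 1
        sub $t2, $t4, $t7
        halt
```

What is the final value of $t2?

-23

after li $t3, 32: $t3=32
after li $t4, 35: $t4=35
after li $t2, 34: $t2=34
after li $t7, -8: $t7=-8
after add $t2, $t2, $t3: $t2=34+32=66
after srl $t2, $t2, 3: $t2=66>>3=8
after add $t4, $t2, 5: $t4=8+5=13
after neg $t3: $t3=-(32)=-32
after srl $t4, $t2, 3: $t4=8>>3=1
after add $t7, $t7, 17: $t7=(-8)+17=9
after xor $t3, $t2, 14: $t3=8^14=6
after sub $t4, $t3, 20: $t4=6-20=-14
after add $t3, $t2, 17: $t3=8+17=25
after add $t3, $t4, 1: $t3=(-14)+1=-13
after sub $t2, $t4, $t7: $t2=(-14)-9=-23
halt.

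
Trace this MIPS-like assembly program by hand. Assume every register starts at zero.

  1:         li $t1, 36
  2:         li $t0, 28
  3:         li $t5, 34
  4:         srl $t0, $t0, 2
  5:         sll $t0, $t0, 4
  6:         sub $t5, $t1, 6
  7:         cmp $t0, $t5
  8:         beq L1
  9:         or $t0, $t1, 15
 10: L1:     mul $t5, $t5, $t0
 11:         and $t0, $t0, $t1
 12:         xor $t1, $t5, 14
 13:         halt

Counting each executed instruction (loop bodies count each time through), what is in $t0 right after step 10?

$t1=36
$t0=28
$t5=34
$t0=28>>2=7
$t0=7<<4=112
$t5=36-6=30
cmp $t0, $t5  (cmp 112,30)
beq L1: not taken
$t0=36|15=47
$t5=30*47=1410
After step 10: $t0 = 47.

47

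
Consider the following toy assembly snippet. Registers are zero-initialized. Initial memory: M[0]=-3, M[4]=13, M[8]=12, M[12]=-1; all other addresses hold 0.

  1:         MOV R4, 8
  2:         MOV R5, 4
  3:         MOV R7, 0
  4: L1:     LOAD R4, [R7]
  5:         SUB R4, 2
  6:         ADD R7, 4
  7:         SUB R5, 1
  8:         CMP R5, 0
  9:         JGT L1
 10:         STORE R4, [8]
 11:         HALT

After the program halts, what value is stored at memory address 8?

-3

after MOV R4, 8: R4=8
after MOV R5, 4: R5=4
after MOV R7, 0: R7=0
after LOAD R4, [R7]: R4=M[0]=-3
after SUB R4, 2: R4=(-3)-2=-5
after ADD R7, 4: R7=0+4=4
after SUB R5, 1: R5=4-1=3
CMP R5, 0  (cmp 3,0)
JGT L1: taken
after LOAD R4, [R7]: R4=M[4]=13
after SUB R4, 2: R4=13-2=11
after ADD R7, 4: R7=4+4=8
after SUB R5, 1: R5=3-1=2
CMP R5, 0  (cmp 2,0)
JGT L1: taken
after LOAD R4, [R7]: R4=M[8]=12
after SUB R4, 2: R4=12-2=10
after ADD R7, 4: R7=8+4=12
after SUB R5, 1: R5=2-1=1
CMP R5, 0  (cmp 1,0)
JGT L1: taken
after LOAD R4, [R7]: R4=M[12]=-1
after SUB R4, 2: R4=(-1)-2=-3
after ADD R7, 4: R7=12+4=16
after SUB R5, 1: R5=1-1=0
CMP R5, 0  (cmp 0,0)
JGT L1: not taken
STORE R4, [8] → M[8]=-3
halt.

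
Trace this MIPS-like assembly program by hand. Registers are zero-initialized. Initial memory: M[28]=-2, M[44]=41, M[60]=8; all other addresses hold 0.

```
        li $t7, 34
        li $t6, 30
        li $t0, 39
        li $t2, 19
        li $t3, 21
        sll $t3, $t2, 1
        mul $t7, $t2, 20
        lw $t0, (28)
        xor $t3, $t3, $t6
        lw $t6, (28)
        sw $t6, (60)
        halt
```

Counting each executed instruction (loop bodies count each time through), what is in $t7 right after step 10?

380

li $t7, 34 → $t7=34
li $t6, 30 → $t6=30
li $t0, 39 → $t0=39
li $t2, 19 → $t2=19
li $t3, 21 → $t3=21
sll $t3, $t2, 1 → $t3=19<<1=38
mul $t7, $t2, 20 → $t7=19*20=380
lw $t0, (28) → $t0=M[28]=-2
xor $t3, $t3, $t6 → $t3=38^30=56
lw $t6, (28) → $t6=M[28]=-2
After step 10: $t7 = 380.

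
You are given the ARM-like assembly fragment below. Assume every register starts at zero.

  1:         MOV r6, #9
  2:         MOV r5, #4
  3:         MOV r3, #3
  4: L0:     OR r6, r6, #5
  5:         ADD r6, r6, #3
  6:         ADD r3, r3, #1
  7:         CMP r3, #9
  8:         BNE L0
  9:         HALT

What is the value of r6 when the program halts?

56

r6=9
r5=4
r3=3
r6=9|5=13
r6=13+3=16
r3=3+1=4
CMP r3, #9  (cmp 4,9)
BNE L0: taken
r6=16|5=21
r6=21+3=24
r3=4+1=5
CMP r3, #9  (cmp 5,9)
BNE L0: taken
r6=24|5=29
r6=29+3=32
r3=5+1=6
CMP r3, #9  (cmp 6,9)
BNE L0: taken
r6=32|5=37
r6=37+3=40
r3=6+1=7
CMP r3, #9  (cmp 7,9)
BNE L0: taken
r6=40|5=45
r6=45+3=48
r3=7+1=8
CMP r3, #9  (cmp 8,9)
BNE L0: taken
r6=48|5=53
r6=53+3=56
r3=8+1=9
CMP r3, #9  (cmp 9,9)
BNE L0: not taken
halt.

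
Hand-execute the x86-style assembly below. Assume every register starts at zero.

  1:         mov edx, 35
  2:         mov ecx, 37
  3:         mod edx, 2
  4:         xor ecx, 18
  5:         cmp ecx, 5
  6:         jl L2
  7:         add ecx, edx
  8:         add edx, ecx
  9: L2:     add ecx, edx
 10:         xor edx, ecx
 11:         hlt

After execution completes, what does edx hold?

72

after mov edx, 35: edx=35
after mov ecx, 37: ecx=37
after mod edx, 2: edx=35%2=1
after xor ecx, 18: ecx=37^18=55
cmp ecx, 5  (cmp 55,5)
jl L2: not taken
after add ecx, edx: ecx=55+1=56
after add edx, ecx: edx=1+56=57
after add ecx, edx: ecx=56+57=113
after xor edx, ecx: edx=57^113=72
halt.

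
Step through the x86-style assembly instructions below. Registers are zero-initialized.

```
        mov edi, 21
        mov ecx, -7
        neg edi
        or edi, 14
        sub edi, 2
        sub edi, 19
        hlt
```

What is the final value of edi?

edi=21
ecx=-7
edi=-(21)=-21
edi=(-21)|14=-17
edi=(-17)-2=-19
edi=(-19)-19=-38
halt.

-38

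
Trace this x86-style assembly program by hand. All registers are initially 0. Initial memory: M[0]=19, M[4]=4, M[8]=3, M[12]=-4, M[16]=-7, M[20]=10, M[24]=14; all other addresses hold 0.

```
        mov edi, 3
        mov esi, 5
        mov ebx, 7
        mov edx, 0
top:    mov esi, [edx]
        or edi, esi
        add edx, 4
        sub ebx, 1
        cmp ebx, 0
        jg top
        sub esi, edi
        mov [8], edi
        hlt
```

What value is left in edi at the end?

-1

edi=3
esi=5
ebx=7
edx=0
esi=M[0]=19
edi=3|19=19
edx=0+4=4
ebx=7-1=6
cmp ebx, 0  (cmp 6,0)
jg top: taken
esi=M[4]=4
edi=19|4=23
edx=4+4=8
ebx=6-1=5
cmp ebx, 0  (cmp 5,0)
jg top: taken
esi=M[8]=3
edi=23|3=23
edx=8+4=12
ebx=5-1=4
cmp ebx, 0  (cmp 4,0)
jg top: taken
esi=M[12]=-4
edi=23|(-4)=-1
edx=12+4=16
ebx=4-1=3
cmp ebx, 0  (cmp 3,0)
jg top: taken
esi=M[16]=-7
edi=(-1)|(-7)=-1
edx=16+4=20
ebx=3-1=2
cmp ebx, 0  (cmp 2,0)
jg top: taken
esi=M[20]=10
edi=(-1)|10=-1
edx=20+4=24
ebx=2-1=1
cmp ebx, 0  (cmp 1,0)
jg top: taken
esi=M[24]=14
edi=(-1)|14=-1
edx=24+4=28
ebx=1-1=0
cmp ebx, 0  (cmp 0,0)
jg top: not taken
esi=14-(-1)=15
mov [8], edi → M[8]=-1
halt.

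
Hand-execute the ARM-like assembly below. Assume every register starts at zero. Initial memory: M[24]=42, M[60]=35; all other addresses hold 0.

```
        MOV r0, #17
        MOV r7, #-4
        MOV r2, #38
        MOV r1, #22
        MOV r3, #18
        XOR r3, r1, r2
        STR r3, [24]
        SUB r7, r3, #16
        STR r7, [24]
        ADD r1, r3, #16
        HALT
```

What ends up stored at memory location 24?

32

r0=17
r7=-4
r2=38
r1=22
r3=18
r3=22^38=48
STR r3, [24] → M[24]=48
r7=48-16=32
STR r7, [24] → M[24]=32
r1=48+16=64
halt.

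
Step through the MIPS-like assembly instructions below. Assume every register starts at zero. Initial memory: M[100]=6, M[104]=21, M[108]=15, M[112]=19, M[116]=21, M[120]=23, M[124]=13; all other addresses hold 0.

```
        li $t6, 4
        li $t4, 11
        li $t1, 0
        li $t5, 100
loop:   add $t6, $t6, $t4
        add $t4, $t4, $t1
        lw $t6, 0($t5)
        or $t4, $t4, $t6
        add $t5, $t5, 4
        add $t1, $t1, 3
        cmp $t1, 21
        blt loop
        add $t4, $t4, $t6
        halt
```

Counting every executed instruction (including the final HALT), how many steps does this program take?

62

after li $t6, 4: $t6=4
after li $t4, 11: $t4=11
after li $t1, 0: $t1=0
after li $t5, 100: $t5=100
after add $t6, $t6, $t4: $t6=4+11=15
after add $t4, $t4, $t1: $t4=11+0=11
after lw $t6, 0($t5): $t6=M[100]=6
after or $t4, $t4, $t6: $t4=11|6=15
after add $t5, $t5, 4: $t5=100+4=104
after add $t1, $t1, 3: $t1=0+3=3
cmp $t1, 21  (cmp 3,21)
blt loop: taken
after add $t6, $t6, $t4: $t6=6+15=21
after add $t4, $t4, $t1: $t4=15+3=18
after lw $t6, 0($t5): $t6=M[104]=21
after or $t4, $t4, $t6: $t4=18|21=23
after add $t5, $t5, 4: $t5=104+4=108
after add $t1, $t1, 3: $t1=3+3=6
cmp $t1, 21  (cmp 6,21)
blt loop: taken
after add $t6, $t6, $t4: $t6=21+23=44
after add $t4, $t4, $t1: $t4=23+6=29
after lw $t6, 0($t5): $t6=M[108]=15
after or $t4, $t4, $t6: $t4=29|15=31
after add $t5, $t5, 4: $t5=108+4=112
after add $t1, $t1, 3: $t1=6+3=9
cmp $t1, 21  (cmp 9,21)
blt loop: taken
after add $t6, $t6, $t4: $t6=15+31=46
after add $t4, $t4, $t1: $t4=31+9=40
after lw $t6, 0($t5): $t6=M[112]=19
after or $t4, $t4, $t6: $t4=40|19=59
after add $t5, $t5, 4: $t5=112+4=116
after add $t1, $t1, 3: $t1=9+3=12
cmp $t1, 21  (cmp 12,21)
blt loop: taken
after add $t6, $t6, $t4: $t6=19+59=78
after add $t4, $t4, $t1: $t4=59+12=71
after lw $t6, 0($t5): $t6=M[116]=21
after or $t4, $t4, $t6: $t4=71|21=87
after add $t5, $t5, 4: $t5=116+4=120
after add $t1, $t1, 3: $t1=12+3=15
cmp $t1, 21  (cmp 15,21)
blt loop: taken
after add $t6, $t6, $t4: $t6=21+87=108
after add $t4, $t4, $t1: $t4=87+15=102
after lw $t6, 0($t5): $t6=M[120]=23
after or $t4, $t4, $t6: $t4=102|23=119
after add $t5, $t5, 4: $t5=120+4=124
after add $t1, $t1, 3: $t1=15+3=18
cmp $t1, 21  (cmp 18,21)
blt loop: taken
after add $t6, $t6, $t4: $t6=23+119=142
after add $t4, $t4, $t1: $t4=119+18=137
after lw $t6, 0($t5): $t6=M[124]=13
after or $t4, $t4, $t6: $t4=137|13=141
after add $t5, $t5, 4: $t5=124+4=128
after add $t1, $t1, 3: $t1=18+3=21
cmp $t1, 21  (cmp 21,21)
blt loop: not taken
after add $t4, $t4, $t6: $t4=141+13=154
halt.
Total executed instructions: 62.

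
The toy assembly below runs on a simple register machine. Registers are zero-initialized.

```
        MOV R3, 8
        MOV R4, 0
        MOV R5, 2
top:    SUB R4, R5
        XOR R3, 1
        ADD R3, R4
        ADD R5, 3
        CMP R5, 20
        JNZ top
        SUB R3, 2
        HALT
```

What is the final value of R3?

after MOV R3, 8: R3=8
after MOV R4, 0: R4=0
after MOV R5, 2: R5=2
after SUB R4, R5: R4=0-2=-2
after XOR R3, 1: R3=8^1=9
after ADD R3, R4: R3=9+(-2)=7
after ADD R5, 3: R5=2+3=5
CMP R5, 20  (cmp 5,20)
JNZ top: taken
after SUB R4, R5: R4=(-2)-5=-7
after XOR R3, 1: R3=7^1=6
after ADD R3, R4: R3=6+(-7)=-1
after ADD R5, 3: R5=5+3=8
CMP R5, 20  (cmp 8,20)
JNZ top: taken
after SUB R4, R5: R4=(-7)-8=-15
after XOR R3, 1: R3=(-1)^1=-2
after ADD R3, R4: R3=(-2)+(-15)=-17
after ADD R5, 3: R5=8+3=11
CMP R5, 20  (cmp 11,20)
JNZ top: taken
after SUB R4, R5: R4=(-15)-11=-26
after XOR R3, 1: R3=(-17)^1=-18
after ADD R3, R4: R3=(-18)+(-26)=-44
after ADD R5, 3: R5=11+3=14
CMP R5, 20  (cmp 14,20)
JNZ top: taken
after SUB R4, R5: R4=(-26)-14=-40
after XOR R3, 1: R3=(-44)^1=-43
after ADD R3, R4: R3=(-43)+(-40)=-83
after ADD R5, 3: R5=14+3=17
CMP R5, 20  (cmp 17,20)
JNZ top: taken
after SUB R4, R5: R4=(-40)-17=-57
after XOR R3, 1: R3=(-83)^1=-84
after ADD R3, R4: R3=(-84)+(-57)=-141
after ADD R5, 3: R5=17+3=20
CMP R5, 20  (cmp 20,20)
JNZ top: not taken
after SUB R3, 2: R3=(-141)-2=-143
halt.

-143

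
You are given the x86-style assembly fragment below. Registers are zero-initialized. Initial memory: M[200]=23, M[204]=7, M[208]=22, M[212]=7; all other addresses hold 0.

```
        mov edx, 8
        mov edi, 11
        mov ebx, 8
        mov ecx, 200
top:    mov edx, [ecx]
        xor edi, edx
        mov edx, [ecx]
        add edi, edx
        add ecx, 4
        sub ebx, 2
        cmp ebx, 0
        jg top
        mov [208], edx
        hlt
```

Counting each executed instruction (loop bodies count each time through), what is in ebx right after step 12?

6

after mov edx, 8: edx=8
after mov edi, 11: edi=11
after mov ebx, 8: ebx=8
after mov ecx, 200: ecx=200
after mov edx, [ecx]: edx=M[200]=23
after xor edi, edx: edi=11^23=28
after mov edx, [ecx]: edx=M[200]=23
after add edi, edx: edi=28+23=51
after add ecx, 4: ecx=200+4=204
after sub ebx, 2: ebx=8-2=6
cmp ebx, 0  (cmp 6,0)
jg top: taken
After step 12: ebx = 6.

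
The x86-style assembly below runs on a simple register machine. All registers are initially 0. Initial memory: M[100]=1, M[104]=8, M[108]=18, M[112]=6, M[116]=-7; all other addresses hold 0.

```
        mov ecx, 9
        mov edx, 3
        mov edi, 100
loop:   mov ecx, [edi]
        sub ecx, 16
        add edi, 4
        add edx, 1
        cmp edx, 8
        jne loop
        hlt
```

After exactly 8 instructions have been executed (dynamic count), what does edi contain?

104

mov ecx, 9 → ecx=9
mov edx, 3 → edx=3
mov edi, 100 → edi=100
mov ecx, [edi] → ecx=M[100]=1
sub ecx, 16 → ecx=1-16=-15
add edi, 4 → edi=100+4=104
add edx, 1 → edx=3+1=4
cmp edx, 8  (cmp 4,8)
After step 8: edi = 104.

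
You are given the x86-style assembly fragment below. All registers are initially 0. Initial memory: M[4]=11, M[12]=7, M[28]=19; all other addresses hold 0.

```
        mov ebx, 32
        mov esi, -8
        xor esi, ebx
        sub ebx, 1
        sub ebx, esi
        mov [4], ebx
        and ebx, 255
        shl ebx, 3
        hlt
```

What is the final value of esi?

after mov ebx, 32: ebx=32
after mov esi, -8: esi=-8
after xor esi, ebx: esi=(-8)^32=-40
after sub ebx, 1: ebx=32-1=31
after sub ebx, esi: ebx=31-(-40)=71
mov [4], ebx → M[4]=71
after and ebx, 255: ebx=71&255=71
after shl ebx, 3: ebx=71<<3=568
halt.

-40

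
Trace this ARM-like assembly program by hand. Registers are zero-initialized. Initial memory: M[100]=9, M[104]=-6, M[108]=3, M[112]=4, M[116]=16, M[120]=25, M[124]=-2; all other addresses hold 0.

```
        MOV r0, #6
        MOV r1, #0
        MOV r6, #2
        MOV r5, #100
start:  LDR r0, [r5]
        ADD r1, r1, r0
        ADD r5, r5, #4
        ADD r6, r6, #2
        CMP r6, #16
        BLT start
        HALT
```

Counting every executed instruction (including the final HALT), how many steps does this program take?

47

after MOV r0, #6: r0=6
after MOV r1, #0: r1=0
after MOV r6, #2: r6=2
after MOV r5, #100: r5=100
after LDR r0, [r5]: r0=M[100]=9
after ADD r1, r1, r0: r1=0+9=9
after ADD r5, r5, #4: r5=100+4=104
after ADD r6, r6, #2: r6=2+2=4
CMP r6, #16  (cmp 4,16)
BLT start: taken
after LDR r0, [r5]: r0=M[104]=-6
after ADD r1, r1, r0: r1=9+(-6)=3
after ADD r5, r5, #4: r5=104+4=108
after ADD r6, r6, #2: r6=4+2=6
CMP r6, #16  (cmp 6,16)
BLT start: taken
after LDR r0, [r5]: r0=M[108]=3
after ADD r1, r1, r0: r1=3+3=6
after ADD r5, r5, #4: r5=108+4=112
after ADD r6, r6, #2: r6=6+2=8
CMP r6, #16  (cmp 8,16)
BLT start: taken
after LDR r0, [r5]: r0=M[112]=4
after ADD r1, r1, r0: r1=6+4=10
after ADD r5, r5, #4: r5=112+4=116
after ADD r6, r6, #2: r6=8+2=10
CMP r6, #16  (cmp 10,16)
BLT start: taken
after LDR r0, [r5]: r0=M[116]=16
after ADD r1, r1, r0: r1=10+16=26
after ADD r5, r5, #4: r5=116+4=120
after ADD r6, r6, #2: r6=10+2=12
CMP r6, #16  (cmp 12,16)
BLT start: taken
after LDR r0, [r5]: r0=M[120]=25
after ADD r1, r1, r0: r1=26+25=51
after ADD r5, r5, #4: r5=120+4=124
after ADD r6, r6, #2: r6=12+2=14
CMP r6, #16  (cmp 14,16)
BLT start: taken
after LDR r0, [r5]: r0=M[124]=-2
after ADD r1, r1, r0: r1=51+(-2)=49
after ADD r5, r5, #4: r5=124+4=128
after ADD r6, r6, #2: r6=14+2=16
CMP r6, #16  (cmp 16,16)
BLT start: not taken
halt.
Total executed instructions: 47.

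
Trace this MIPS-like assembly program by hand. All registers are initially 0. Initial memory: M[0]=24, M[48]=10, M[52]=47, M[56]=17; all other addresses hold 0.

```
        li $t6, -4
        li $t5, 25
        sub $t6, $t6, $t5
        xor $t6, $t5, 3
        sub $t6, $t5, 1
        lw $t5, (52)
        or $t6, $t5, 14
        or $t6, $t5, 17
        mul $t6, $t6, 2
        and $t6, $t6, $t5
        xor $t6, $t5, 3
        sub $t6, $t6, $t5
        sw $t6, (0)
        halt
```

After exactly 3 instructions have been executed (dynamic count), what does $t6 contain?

$t6=-4
$t5=25
$t6=(-4)-25=-29
After step 3: $t6 = -29.

-29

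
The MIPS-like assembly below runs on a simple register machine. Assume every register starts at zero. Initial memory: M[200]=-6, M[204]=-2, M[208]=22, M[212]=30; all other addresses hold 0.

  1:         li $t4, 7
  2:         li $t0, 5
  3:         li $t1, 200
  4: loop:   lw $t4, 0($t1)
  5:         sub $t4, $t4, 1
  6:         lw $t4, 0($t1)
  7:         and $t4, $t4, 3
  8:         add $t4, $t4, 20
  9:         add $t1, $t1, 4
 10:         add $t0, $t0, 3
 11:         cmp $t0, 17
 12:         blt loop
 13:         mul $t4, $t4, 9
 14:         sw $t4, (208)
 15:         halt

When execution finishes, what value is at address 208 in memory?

after li $t4, 7: $t4=7
after li $t0, 5: $t0=5
after li $t1, 200: $t1=200
after lw $t4, 0($t1): $t4=M[200]=-6
after sub $t4, $t4, 1: $t4=(-6)-1=-7
after lw $t4, 0($t1): $t4=M[200]=-6
after and $t4, $t4, 3: $t4=(-6)&3=2
after add $t4, $t4, 20: $t4=2+20=22
after add $t1, $t1, 4: $t1=200+4=204
after add $t0, $t0, 3: $t0=5+3=8
cmp $t0, 17  (cmp 8,17)
blt loop: taken
after lw $t4, 0($t1): $t4=M[204]=-2
after sub $t4, $t4, 1: $t4=(-2)-1=-3
after lw $t4, 0($t1): $t4=M[204]=-2
after and $t4, $t4, 3: $t4=(-2)&3=2
after add $t4, $t4, 20: $t4=2+20=22
after add $t1, $t1, 4: $t1=204+4=208
after add $t0, $t0, 3: $t0=8+3=11
cmp $t0, 17  (cmp 11,17)
blt loop: taken
after lw $t4, 0($t1): $t4=M[208]=22
after sub $t4, $t4, 1: $t4=22-1=21
after lw $t4, 0($t1): $t4=M[208]=22
after and $t4, $t4, 3: $t4=22&3=2
after add $t4, $t4, 20: $t4=2+20=22
after add $t1, $t1, 4: $t1=208+4=212
after add $t0, $t0, 3: $t0=11+3=14
cmp $t0, 17  (cmp 14,17)
blt loop: taken
after lw $t4, 0($t1): $t4=M[212]=30
after sub $t4, $t4, 1: $t4=30-1=29
after lw $t4, 0($t1): $t4=M[212]=30
after and $t4, $t4, 3: $t4=30&3=2
after add $t4, $t4, 20: $t4=2+20=22
after add $t1, $t1, 4: $t1=212+4=216
after add $t0, $t0, 3: $t0=14+3=17
cmp $t0, 17  (cmp 17,17)
blt loop: not taken
after mul $t4, $t4, 9: $t4=22*9=198
sw $t4, (208) → M[208]=198
halt.

198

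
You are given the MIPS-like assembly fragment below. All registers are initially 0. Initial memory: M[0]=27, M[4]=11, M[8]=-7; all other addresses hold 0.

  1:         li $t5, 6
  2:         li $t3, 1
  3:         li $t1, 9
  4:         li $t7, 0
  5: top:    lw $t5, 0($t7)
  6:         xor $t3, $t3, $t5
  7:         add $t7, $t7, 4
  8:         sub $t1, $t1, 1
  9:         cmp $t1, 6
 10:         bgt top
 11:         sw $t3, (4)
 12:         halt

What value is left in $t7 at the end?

12

after li $t5, 6: $t5=6
after li $t3, 1: $t3=1
after li $t1, 9: $t1=9
after li $t7, 0: $t7=0
after lw $t5, 0($t7): $t5=M[0]=27
after xor $t3, $t3, $t5: $t3=1^27=26
after add $t7, $t7, 4: $t7=0+4=4
after sub $t1, $t1, 1: $t1=9-1=8
cmp $t1, 6  (cmp 8,6)
bgt top: taken
after lw $t5, 0($t7): $t5=M[4]=11
after xor $t3, $t3, $t5: $t3=26^11=17
after add $t7, $t7, 4: $t7=4+4=8
after sub $t1, $t1, 1: $t1=8-1=7
cmp $t1, 6  (cmp 7,6)
bgt top: taken
after lw $t5, 0($t7): $t5=M[8]=-7
after xor $t3, $t3, $t5: $t3=17^(-7)=-24
after add $t7, $t7, 4: $t7=8+4=12
after sub $t1, $t1, 1: $t1=7-1=6
cmp $t1, 6  (cmp 6,6)
bgt top: not taken
sw $t3, (4) → M[4]=-24
halt.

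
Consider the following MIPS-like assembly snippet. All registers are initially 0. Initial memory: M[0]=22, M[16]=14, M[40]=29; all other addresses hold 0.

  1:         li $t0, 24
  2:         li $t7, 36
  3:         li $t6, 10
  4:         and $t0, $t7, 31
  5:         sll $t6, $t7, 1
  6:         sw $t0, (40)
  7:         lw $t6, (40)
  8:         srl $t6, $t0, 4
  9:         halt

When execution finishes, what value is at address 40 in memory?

after li $t0, 24: $t0=24
after li $t7, 36: $t7=36
after li $t6, 10: $t6=10
after and $t0, $t7, 31: $t0=36&31=4
after sll $t6, $t7, 1: $t6=36<<1=72
sw $t0, (40) → M[40]=4
after lw $t6, (40): $t6=M[40]=4
after srl $t6, $t0, 4: $t6=4>>4=0
halt.

4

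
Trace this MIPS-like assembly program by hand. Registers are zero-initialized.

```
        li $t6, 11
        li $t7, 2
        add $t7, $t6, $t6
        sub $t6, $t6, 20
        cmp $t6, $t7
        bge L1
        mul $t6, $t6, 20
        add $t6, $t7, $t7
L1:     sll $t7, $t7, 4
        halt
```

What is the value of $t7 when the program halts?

352

$t6=11
$t7=2
$t7=11+11=22
$t6=11-20=-9
cmp $t6, $t7  (cmp -9,22)
bge L1: not taken
$t6=(-9)*20=-180
$t6=22+22=44
$t7=22<<4=352
halt.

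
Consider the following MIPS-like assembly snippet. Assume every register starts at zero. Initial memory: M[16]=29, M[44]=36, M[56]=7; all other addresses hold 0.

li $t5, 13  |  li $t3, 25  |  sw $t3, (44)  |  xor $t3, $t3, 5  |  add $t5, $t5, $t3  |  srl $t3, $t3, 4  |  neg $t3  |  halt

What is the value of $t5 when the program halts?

41

li $t5, 13 → $t5=13
li $t3, 25 → $t3=25
sw $t3, (44) → M[44]=25
xor $t3, $t3, 5 → $t3=25^5=28
add $t5, $t5, $t3 → $t5=13+28=41
srl $t3, $t3, 4 → $t3=28>>4=1
neg $t3 → $t3=-(1)=-1
halt.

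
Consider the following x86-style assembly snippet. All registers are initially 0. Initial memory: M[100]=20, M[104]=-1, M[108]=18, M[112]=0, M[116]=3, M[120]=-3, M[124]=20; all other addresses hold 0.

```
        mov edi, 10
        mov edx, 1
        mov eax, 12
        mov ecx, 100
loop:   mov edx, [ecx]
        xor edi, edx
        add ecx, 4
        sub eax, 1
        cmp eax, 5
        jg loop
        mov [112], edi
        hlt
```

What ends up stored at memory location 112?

after mov edi, 10: edi=10
after mov edx, 1: edx=1
after mov eax, 12: eax=12
after mov ecx, 100: ecx=100
after mov edx, [ecx]: edx=M[100]=20
after xor edi, edx: edi=10^20=30
after add ecx, 4: ecx=100+4=104
after sub eax, 1: eax=12-1=11
cmp eax, 5  (cmp 11,5)
jg loop: taken
after mov edx, [ecx]: edx=M[104]=-1
after xor edi, edx: edi=30^(-1)=-31
after add ecx, 4: ecx=104+4=108
after sub eax, 1: eax=11-1=10
cmp eax, 5  (cmp 10,5)
jg loop: taken
after mov edx, [ecx]: edx=M[108]=18
after xor edi, edx: edi=(-31)^18=-13
after add ecx, 4: ecx=108+4=112
after sub eax, 1: eax=10-1=9
cmp eax, 5  (cmp 9,5)
jg loop: taken
after mov edx, [ecx]: edx=M[112]=0
after xor edi, edx: edi=(-13)^0=-13
after add ecx, 4: ecx=112+4=116
after sub eax, 1: eax=9-1=8
cmp eax, 5  (cmp 8,5)
jg loop: taken
after mov edx, [ecx]: edx=M[116]=3
after xor edi, edx: edi=(-13)^3=-16
after add ecx, 4: ecx=116+4=120
after sub eax, 1: eax=8-1=7
cmp eax, 5  (cmp 7,5)
jg loop: taken
after mov edx, [ecx]: edx=M[120]=-3
after xor edi, edx: edi=(-16)^(-3)=13
after add ecx, 4: ecx=120+4=124
after sub eax, 1: eax=7-1=6
cmp eax, 5  (cmp 6,5)
jg loop: taken
after mov edx, [ecx]: edx=M[124]=20
after xor edi, edx: edi=13^20=25
after add ecx, 4: ecx=124+4=128
after sub eax, 1: eax=6-1=5
cmp eax, 5  (cmp 5,5)
jg loop: not taken
mov [112], edi → M[112]=25
halt.

25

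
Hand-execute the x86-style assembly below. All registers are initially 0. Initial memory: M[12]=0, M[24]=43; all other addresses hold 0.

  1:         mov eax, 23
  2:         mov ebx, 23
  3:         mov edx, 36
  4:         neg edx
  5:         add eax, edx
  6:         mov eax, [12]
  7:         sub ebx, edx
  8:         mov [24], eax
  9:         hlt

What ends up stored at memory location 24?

0

after mov eax, 23: eax=23
after mov ebx, 23: ebx=23
after mov edx, 36: edx=36
after neg edx: edx=-(36)=-36
after add eax, edx: eax=23+(-36)=-13
after mov eax, [12]: eax=M[12]=0
after sub ebx, edx: ebx=23-(-36)=59
mov [24], eax → M[24]=0
halt.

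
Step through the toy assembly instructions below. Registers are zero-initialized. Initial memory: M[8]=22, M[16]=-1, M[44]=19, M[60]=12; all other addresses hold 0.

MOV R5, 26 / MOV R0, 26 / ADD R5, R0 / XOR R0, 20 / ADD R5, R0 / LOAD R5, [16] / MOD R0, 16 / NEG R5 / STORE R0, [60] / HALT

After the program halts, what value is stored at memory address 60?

14

R5=26
R0=26
R5=26+26=52
R0=26^20=14
R5=52+14=66
R5=M[16]=-1
R0=14%16=14
R5=-(-1)=1
STORE R0, [60] → M[60]=14
halt.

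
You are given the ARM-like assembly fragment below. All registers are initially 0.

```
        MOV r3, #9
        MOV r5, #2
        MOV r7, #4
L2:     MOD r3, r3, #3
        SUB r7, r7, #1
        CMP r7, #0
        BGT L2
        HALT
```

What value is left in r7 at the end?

after MOV r3, #9: r3=9
after MOV r5, #2: r5=2
after MOV r7, #4: r7=4
after MOD r3, r3, #3: r3=9%3=0
after SUB r7, r7, #1: r7=4-1=3
CMP r7, #0  (cmp 3,0)
BGT L2: taken
after MOD r3, r3, #3: r3=0%3=0
after SUB r7, r7, #1: r7=3-1=2
CMP r7, #0  (cmp 2,0)
BGT L2: taken
after MOD r3, r3, #3: r3=0%3=0
after SUB r7, r7, #1: r7=2-1=1
CMP r7, #0  (cmp 1,0)
BGT L2: taken
after MOD r3, r3, #3: r3=0%3=0
after SUB r7, r7, #1: r7=1-1=0
CMP r7, #0  (cmp 0,0)
BGT L2: not taken
halt.

0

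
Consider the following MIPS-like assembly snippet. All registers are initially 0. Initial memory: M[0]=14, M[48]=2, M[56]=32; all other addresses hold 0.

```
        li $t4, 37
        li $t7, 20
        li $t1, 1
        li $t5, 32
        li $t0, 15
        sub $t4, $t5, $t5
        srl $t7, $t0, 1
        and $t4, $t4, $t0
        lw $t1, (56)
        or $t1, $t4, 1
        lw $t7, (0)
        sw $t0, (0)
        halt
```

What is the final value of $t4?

after li $t4, 37: $t4=37
after li $t7, 20: $t7=20
after li $t1, 1: $t1=1
after li $t5, 32: $t5=32
after li $t0, 15: $t0=15
after sub $t4, $t5, $t5: $t4=32-32=0
after srl $t7, $t0, 1: $t7=15>>1=7
after and $t4, $t4, $t0: $t4=0&15=0
after lw $t1, (56): $t1=M[56]=32
after or $t1, $t4, 1: $t1=0|1=1
after lw $t7, (0): $t7=M[0]=14
sw $t0, (0) → M[0]=15
halt.

0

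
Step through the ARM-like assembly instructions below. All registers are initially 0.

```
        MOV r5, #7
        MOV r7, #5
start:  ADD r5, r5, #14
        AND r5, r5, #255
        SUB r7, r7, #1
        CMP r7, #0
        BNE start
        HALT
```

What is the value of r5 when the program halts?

77

MOV r5, #7 → r5=7
MOV r7, #5 → r7=5
ADD r5, r5, #14 → r5=7+14=21
AND r5, r5, #255 → r5=21&255=21
SUB r7, r7, #1 → r7=5-1=4
CMP r7, #0  (cmp 4,0)
BNE start: taken
ADD r5, r5, #14 → r5=21+14=35
AND r5, r5, #255 → r5=35&255=35
SUB r7, r7, #1 → r7=4-1=3
CMP r7, #0  (cmp 3,0)
BNE start: taken
ADD r5, r5, #14 → r5=35+14=49
AND r5, r5, #255 → r5=49&255=49
SUB r7, r7, #1 → r7=3-1=2
CMP r7, #0  (cmp 2,0)
BNE start: taken
ADD r5, r5, #14 → r5=49+14=63
AND r5, r5, #255 → r5=63&255=63
SUB r7, r7, #1 → r7=2-1=1
CMP r7, #0  (cmp 1,0)
BNE start: taken
ADD r5, r5, #14 → r5=63+14=77
AND r5, r5, #255 → r5=77&255=77
SUB r7, r7, #1 → r7=1-1=0
CMP r7, #0  (cmp 0,0)
BNE start: not taken
halt.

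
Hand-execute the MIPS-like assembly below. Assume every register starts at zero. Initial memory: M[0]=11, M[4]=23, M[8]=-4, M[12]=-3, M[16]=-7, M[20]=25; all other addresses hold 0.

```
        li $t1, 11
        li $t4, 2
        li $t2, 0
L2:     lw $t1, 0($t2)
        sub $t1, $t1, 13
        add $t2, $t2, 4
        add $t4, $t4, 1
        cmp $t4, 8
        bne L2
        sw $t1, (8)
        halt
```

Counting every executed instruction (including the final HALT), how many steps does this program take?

41

$t1=11
$t4=2
$t2=0
$t1=M[0]=11
$t1=11-13=-2
$t2=0+4=4
$t4=2+1=3
cmp $t4, 8  (cmp 3,8)
bne L2: taken
$t1=M[4]=23
$t1=23-13=10
$t2=4+4=8
$t4=3+1=4
cmp $t4, 8  (cmp 4,8)
bne L2: taken
$t1=M[8]=-4
$t1=(-4)-13=-17
$t2=8+4=12
$t4=4+1=5
cmp $t4, 8  (cmp 5,8)
bne L2: taken
$t1=M[12]=-3
$t1=(-3)-13=-16
$t2=12+4=16
$t4=5+1=6
cmp $t4, 8  (cmp 6,8)
bne L2: taken
$t1=M[16]=-7
$t1=(-7)-13=-20
$t2=16+4=20
$t4=6+1=7
cmp $t4, 8  (cmp 7,8)
bne L2: taken
$t1=M[20]=25
$t1=25-13=12
$t2=20+4=24
$t4=7+1=8
cmp $t4, 8  (cmp 8,8)
bne L2: not taken
sw $t1, (8) → M[8]=12
halt.
Total executed instructions: 41.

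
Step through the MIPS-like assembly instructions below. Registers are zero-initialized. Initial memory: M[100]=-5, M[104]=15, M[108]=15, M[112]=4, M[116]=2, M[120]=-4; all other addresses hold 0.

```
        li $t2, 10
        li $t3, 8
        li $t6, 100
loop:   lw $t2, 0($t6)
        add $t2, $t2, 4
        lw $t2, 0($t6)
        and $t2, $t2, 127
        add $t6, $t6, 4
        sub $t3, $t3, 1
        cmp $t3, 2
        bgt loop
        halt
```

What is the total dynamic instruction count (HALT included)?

after li $t2, 10: $t2=10
after li $t3, 8: $t3=8
after li $t6, 100: $t6=100
after lw $t2, 0($t6): $t2=M[100]=-5
after add $t2, $t2, 4: $t2=(-5)+4=-1
after lw $t2, 0($t6): $t2=M[100]=-5
after and $t2, $t2, 127: $t2=(-5)&127=123
after add $t6, $t6, 4: $t6=100+4=104
after sub $t3, $t3, 1: $t3=8-1=7
cmp $t3, 2  (cmp 7,2)
bgt loop: taken
after lw $t2, 0($t6): $t2=M[104]=15
after add $t2, $t2, 4: $t2=15+4=19
after lw $t2, 0($t6): $t2=M[104]=15
after and $t2, $t2, 127: $t2=15&127=15
after add $t6, $t6, 4: $t6=104+4=108
after sub $t3, $t3, 1: $t3=7-1=6
cmp $t3, 2  (cmp 6,2)
bgt loop: taken
after lw $t2, 0($t6): $t2=M[108]=15
after add $t2, $t2, 4: $t2=15+4=19
after lw $t2, 0($t6): $t2=M[108]=15
after and $t2, $t2, 127: $t2=15&127=15
after add $t6, $t6, 4: $t6=108+4=112
after sub $t3, $t3, 1: $t3=6-1=5
cmp $t3, 2  (cmp 5,2)
bgt loop: taken
after lw $t2, 0($t6): $t2=M[112]=4
after add $t2, $t2, 4: $t2=4+4=8
after lw $t2, 0($t6): $t2=M[112]=4
after and $t2, $t2, 127: $t2=4&127=4
after add $t6, $t6, 4: $t6=112+4=116
after sub $t3, $t3, 1: $t3=5-1=4
cmp $t3, 2  (cmp 4,2)
bgt loop: taken
after lw $t2, 0($t6): $t2=M[116]=2
after add $t2, $t2, 4: $t2=2+4=6
after lw $t2, 0($t6): $t2=M[116]=2
after and $t2, $t2, 127: $t2=2&127=2
after add $t6, $t6, 4: $t6=116+4=120
after sub $t3, $t3, 1: $t3=4-1=3
cmp $t3, 2  (cmp 3,2)
bgt loop: taken
after lw $t2, 0($t6): $t2=M[120]=-4
after add $t2, $t2, 4: $t2=(-4)+4=0
after lw $t2, 0($t6): $t2=M[120]=-4
after and $t2, $t2, 127: $t2=(-4)&127=124
after add $t6, $t6, 4: $t6=120+4=124
after sub $t3, $t3, 1: $t3=3-1=2
cmp $t3, 2  (cmp 2,2)
bgt loop: not taken
halt.
Total executed instructions: 52.

52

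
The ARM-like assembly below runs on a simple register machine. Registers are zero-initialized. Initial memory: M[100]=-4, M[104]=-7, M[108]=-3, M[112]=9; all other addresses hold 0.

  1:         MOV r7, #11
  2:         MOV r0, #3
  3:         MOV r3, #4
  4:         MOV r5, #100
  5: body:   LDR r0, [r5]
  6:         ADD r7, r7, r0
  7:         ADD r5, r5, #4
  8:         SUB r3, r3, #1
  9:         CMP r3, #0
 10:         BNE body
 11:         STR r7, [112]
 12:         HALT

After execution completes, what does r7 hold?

r7=11
r0=3
r3=4
r5=100
r0=M[100]=-4
r7=11+(-4)=7
r5=100+4=104
r3=4-1=3
CMP r3, #0  (cmp 3,0)
BNE body: taken
r0=M[104]=-7
r7=7+(-7)=0
r5=104+4=108
r3=3-1=2
CMP r3, #0  (cmp 2,0)
BNE body: taken
r0=M[108]=-3
r7=0+(-3)=-3
r5=108+4=112
r3=2-1=1
CMP r3, #0  (cmp 1,0)
BNE body: taken
r0=M[112]=9
r7=(-3)+9=6
r5=112+4=116
r3=1-1=0
CMP r3, #0  (cmp 0,0)
BNE body: not taken
STR r7, [112] → M[112]=6
halt.

6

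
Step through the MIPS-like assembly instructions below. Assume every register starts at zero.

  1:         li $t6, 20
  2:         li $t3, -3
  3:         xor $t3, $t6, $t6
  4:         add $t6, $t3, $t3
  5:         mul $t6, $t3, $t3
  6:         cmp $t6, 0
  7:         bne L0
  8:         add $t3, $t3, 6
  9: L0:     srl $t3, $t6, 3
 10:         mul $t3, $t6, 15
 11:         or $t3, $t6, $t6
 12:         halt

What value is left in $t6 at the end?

li $t6, 20 → $t6=20
li $t3, -3 → $t3=-3
xor $t3, $t6, $t6 → $t3=20^20=0
add $t6, $t3, $t3 → $t6=0+0=0
mul $t6, $t3, $t3 → $t6=0*0=0
cmp $t6, 0  (cmp 0,0)
bne L0: not taken
add $t3, $t3, 6 → $t3=0+6=6
srl $t3, $t6, 3 → $t3=0>>3=0
mul $t3, $t6, 15 → $t3=0*15=0
or $t3, $t6, $t6 → $t3=0|0=0
halt.

0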